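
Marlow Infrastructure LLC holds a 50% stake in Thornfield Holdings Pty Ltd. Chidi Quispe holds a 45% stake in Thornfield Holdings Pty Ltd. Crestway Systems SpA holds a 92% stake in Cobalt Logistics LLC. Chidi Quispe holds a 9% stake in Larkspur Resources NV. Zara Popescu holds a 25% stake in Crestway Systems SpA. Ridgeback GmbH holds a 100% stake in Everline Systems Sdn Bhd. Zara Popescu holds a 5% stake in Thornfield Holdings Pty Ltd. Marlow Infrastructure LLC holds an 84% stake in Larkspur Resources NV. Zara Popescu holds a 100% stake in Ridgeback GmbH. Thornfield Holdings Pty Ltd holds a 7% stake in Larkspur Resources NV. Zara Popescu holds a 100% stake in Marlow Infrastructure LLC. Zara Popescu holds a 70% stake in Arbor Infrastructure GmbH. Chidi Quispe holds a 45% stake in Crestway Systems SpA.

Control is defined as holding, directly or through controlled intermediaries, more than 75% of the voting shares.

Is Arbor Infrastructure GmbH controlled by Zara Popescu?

Zara holds 100% of Marlow, so Zara controls Marlow.
Zara holds 100% of Ridgeback, so Zara controls Ridgeback.
Marlow holds 84% of Larkspur, so Zara controls Larkspur.
Ridgeback holds 100% of Everline, so Zara controls Everline.
In Arbor, Zara's side holds only 70%, not > 75%.
So Zara does not control Arbor.

No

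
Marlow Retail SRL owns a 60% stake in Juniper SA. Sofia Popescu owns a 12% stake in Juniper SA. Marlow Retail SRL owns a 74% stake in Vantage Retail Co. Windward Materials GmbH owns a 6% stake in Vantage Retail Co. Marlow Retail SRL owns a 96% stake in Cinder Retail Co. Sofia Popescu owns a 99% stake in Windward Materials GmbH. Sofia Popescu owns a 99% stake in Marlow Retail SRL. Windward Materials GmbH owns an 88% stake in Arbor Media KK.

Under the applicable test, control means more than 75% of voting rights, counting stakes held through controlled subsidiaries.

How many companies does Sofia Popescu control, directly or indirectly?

5

Sofia holds 99% of Windward, so Sofia controls Windward.
Sofia holds 99% of Marlow, so Sofia controls Marlow.
Marlow holds 96% of Cinder, so Sofia controls Cinder.
Marlow and Windward together hold 74% + 6% = 80% of Vantage, so Sofia controls Vantage.
Windward holds 88% of Arbor, so Sofia controls Arbor.
No other company's threshold is met.
Sofia controls 5 companies.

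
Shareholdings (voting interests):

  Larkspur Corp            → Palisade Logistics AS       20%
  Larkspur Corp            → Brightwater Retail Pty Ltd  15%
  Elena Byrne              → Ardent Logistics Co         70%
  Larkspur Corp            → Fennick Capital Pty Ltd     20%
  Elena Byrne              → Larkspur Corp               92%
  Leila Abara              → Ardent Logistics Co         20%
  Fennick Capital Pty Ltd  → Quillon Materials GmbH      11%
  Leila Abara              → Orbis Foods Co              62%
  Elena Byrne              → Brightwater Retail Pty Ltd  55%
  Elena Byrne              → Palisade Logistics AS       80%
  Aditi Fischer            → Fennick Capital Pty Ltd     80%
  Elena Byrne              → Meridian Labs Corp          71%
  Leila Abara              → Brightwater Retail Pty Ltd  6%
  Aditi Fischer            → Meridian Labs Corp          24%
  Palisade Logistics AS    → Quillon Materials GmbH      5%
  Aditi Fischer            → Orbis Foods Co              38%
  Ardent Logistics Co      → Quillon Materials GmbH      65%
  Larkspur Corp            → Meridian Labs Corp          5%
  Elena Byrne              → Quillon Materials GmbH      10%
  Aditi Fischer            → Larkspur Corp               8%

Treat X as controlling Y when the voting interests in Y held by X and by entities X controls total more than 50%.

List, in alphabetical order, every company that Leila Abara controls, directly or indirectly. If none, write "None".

Orbis Foods Co

Leila holds 62% of Orbis, so Leila controls Orbis.
No other company's threshold is met.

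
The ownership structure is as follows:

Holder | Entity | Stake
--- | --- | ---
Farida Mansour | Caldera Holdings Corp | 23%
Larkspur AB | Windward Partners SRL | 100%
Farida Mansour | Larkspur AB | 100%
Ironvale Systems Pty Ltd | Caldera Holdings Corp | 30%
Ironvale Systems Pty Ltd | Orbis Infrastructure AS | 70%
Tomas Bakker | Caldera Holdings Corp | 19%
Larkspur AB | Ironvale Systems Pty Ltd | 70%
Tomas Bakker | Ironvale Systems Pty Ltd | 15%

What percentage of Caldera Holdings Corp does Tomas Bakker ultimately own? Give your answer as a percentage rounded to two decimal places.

Tomas reaches Caldera along 2 paths.
Via Ironvale: 15% × 30% = 4.5%.
Direct stake: 19% = 19%.
Total: 4.5% + 19% = 23.5%.
Rounded: 23.50%.

23.50%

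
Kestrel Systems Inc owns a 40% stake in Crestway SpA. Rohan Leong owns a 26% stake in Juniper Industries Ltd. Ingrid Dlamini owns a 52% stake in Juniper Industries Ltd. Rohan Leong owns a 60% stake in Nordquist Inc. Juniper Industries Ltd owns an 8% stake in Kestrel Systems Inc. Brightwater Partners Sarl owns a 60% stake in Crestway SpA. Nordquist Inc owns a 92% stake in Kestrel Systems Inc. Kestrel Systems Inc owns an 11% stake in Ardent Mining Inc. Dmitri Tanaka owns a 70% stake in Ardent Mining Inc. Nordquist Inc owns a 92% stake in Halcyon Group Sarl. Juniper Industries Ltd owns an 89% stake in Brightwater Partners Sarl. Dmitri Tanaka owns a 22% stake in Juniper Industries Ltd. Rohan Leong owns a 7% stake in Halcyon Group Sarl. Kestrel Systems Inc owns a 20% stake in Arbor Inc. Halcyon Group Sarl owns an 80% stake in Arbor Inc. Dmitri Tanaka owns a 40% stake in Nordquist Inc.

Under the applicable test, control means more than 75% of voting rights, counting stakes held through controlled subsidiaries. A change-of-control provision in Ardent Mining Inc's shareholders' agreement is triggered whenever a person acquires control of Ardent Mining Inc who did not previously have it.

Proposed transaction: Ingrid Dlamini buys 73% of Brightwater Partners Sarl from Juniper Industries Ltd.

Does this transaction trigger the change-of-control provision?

No

The purchase adds only to Ingrid's holdings (Juniper's stake shrinks), so Ingrid is the only person who could newly come to control Ardent.
Ingrid's largest direct stake is 52% in Juniper, which does not meet the threshold, so Ingrid controls no company.
Neither Ingrid nor any entity Ingrid controls holds any voting interest in Ardent.
So before the transaction, Ingrid does not control Ardent.
After the purchase, Ingrid holds 73% of Brightwater directly, and Juniper's stake falls to 16%.
Ingrid's side now holds 73% of Brightwater, not > 75%, so Ingrid still does not control Brightwater.
After the transaction, neither Ingrid nor any entity Ingrid controls holds a voting interest in Ardent, so Ingrid still does not control it.
No new person acquires control, so the clause is not triggered.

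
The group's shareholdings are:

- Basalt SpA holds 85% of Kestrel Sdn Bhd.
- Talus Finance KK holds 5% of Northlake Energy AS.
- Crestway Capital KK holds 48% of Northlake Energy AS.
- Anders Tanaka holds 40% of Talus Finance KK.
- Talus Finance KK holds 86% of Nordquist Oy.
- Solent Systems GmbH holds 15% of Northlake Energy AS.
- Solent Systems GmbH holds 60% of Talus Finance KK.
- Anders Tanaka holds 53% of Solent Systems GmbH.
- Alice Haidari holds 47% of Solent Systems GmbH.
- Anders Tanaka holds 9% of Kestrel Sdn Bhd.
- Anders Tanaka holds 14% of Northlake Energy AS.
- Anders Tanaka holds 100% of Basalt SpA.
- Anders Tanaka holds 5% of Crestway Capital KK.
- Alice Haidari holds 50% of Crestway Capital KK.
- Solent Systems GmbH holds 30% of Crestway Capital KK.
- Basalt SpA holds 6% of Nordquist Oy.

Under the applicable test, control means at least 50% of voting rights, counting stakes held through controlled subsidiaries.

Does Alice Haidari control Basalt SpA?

Alice holds 50% of Crestway, so Alice controls Crestway.
Neither Alice nor any entity Alice controls holds any voting interest in Basalt.
So Alice does not control Basalt.

No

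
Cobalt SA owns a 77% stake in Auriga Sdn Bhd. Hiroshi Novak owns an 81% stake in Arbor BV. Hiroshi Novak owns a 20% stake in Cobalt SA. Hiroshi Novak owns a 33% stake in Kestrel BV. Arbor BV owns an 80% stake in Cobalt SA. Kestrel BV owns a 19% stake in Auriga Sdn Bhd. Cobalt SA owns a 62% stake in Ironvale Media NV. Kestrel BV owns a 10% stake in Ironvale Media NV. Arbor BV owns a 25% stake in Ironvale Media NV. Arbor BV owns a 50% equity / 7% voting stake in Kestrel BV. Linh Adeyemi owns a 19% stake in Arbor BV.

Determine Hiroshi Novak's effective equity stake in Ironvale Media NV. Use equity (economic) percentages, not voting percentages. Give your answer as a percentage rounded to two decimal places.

80.18%

Hiroshi reaches Ironvale along 5 paths.
Via Kestrel: 33% × 10% = 3.3%.
Via Arbor → Kestrel: 81% × 50% × 10% = 4.05%.
Via Arbor: 81% × 25% = 20.25%.
Via Arbor → Cobalt: 81% × 80% × 62% = 40.176%.
Via Cobalt: 20% × 62% = 12.4%.
Total: 3.3% + 4.05% + 20.25% + 40.176% + 12.4% = 80.176%.
Rounded: 80.18%.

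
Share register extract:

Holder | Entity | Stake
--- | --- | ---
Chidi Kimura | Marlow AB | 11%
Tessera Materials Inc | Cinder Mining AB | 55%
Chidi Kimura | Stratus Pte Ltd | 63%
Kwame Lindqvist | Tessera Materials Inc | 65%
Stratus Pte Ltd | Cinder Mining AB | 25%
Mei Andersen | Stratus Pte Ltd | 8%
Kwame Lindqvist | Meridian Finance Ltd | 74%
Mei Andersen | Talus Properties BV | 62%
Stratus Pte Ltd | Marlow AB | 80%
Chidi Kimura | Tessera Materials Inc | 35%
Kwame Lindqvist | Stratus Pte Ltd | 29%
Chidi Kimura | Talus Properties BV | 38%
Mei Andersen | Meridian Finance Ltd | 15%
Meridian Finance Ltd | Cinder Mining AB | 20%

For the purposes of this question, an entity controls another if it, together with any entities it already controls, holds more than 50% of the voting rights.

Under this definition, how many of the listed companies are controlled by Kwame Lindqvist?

3

Kwame holds 74% of Meridian, so Kwame controls Meridian.
Kwame holds 65% of Tessera, so Kwame controls Tessera.
Tessera and Meridian together hold 55% + 20% = 75% of Cinder, so Kwame controls Cinder.
No other company's threshold is met.
Kwame controls 3 companies.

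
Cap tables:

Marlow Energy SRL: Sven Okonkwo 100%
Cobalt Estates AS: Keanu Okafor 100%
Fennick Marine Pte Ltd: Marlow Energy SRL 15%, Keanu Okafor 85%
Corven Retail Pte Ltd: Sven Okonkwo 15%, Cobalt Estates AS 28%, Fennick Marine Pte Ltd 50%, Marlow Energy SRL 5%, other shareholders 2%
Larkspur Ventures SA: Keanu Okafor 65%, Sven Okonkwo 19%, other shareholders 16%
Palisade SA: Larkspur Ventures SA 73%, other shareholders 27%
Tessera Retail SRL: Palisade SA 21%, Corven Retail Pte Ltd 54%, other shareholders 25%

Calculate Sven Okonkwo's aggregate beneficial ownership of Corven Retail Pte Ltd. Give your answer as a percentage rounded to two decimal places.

27.50%

Sven reaches Corven along 3 paths.
Direct stake: 15% = 15%.
Via Marlow → Fennick: 100% × 15% × 50% = 7.5%.
Via Marlow: 100% × 5% = 5%.
Total: 15% + 7.5% + 5% = 27.5%.
Rounded: 27.50%.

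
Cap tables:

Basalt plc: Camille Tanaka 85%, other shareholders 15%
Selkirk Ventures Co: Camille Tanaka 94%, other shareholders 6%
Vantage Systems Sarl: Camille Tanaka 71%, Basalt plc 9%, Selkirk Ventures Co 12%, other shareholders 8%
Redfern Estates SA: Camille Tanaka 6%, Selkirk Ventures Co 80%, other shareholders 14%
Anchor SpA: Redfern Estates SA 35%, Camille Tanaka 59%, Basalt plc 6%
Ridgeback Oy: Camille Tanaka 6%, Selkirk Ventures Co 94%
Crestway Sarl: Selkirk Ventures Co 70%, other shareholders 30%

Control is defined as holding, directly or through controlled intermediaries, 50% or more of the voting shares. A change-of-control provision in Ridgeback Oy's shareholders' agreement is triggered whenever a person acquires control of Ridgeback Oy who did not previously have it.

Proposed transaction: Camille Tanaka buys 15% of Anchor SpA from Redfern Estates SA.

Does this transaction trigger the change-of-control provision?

No

The purchase adds only to Camille's holdings (Redfern's stake shrinks), so Camille is the only person who could newly come to control Ridgeback.
Camille holds 94% of Selkirk, so Camille controls Selkirk.
Camille and Selkirk together hold 6% + 94% = 100% of Ridgeback, so Camille controls Ridgeback.
So Camille already controls Ridgeback before the transaction.
After the purchase, Camille's direct stake in Anchor rises to 59% + 15% = 74%, and Redfern's stake falls to 20%.
Camille controlled Ridgeback already, so this is not a new person acquiring control; every other person's position is unchanged or reduced.
No new person acquires control, so the clause is not triggered.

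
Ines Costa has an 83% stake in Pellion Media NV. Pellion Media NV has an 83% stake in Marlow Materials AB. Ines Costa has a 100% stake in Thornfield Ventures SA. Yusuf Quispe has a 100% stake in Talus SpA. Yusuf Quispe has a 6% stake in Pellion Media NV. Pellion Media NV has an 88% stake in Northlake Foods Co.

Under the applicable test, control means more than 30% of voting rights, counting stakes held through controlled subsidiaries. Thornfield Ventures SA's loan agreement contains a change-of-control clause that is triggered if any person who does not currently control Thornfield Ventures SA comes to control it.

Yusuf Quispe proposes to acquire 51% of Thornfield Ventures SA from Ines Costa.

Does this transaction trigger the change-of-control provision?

The purchase adds only to Yusuf's holdings (Ines's stake shrinks), so Yusuf is the only person who could newly come to control Thornfield.
Yusuf holds 100% of Talus, so Yusuf controls Talus.
Neither Yusuf nor any entity Yusuf controls holds any voting interest in Thornfield.
So before the transaction, Yusuf does not control Thornfield.
After the purchase, Yusuf holds 51% of Thornfield directly, and Ines's stake falls to 49%.
Yusuf holds 51% of Thornfield, so Yusuf controls Thornfield.
Yusuf did not control Thornfield before and does after, so the clause is triggered.

Yes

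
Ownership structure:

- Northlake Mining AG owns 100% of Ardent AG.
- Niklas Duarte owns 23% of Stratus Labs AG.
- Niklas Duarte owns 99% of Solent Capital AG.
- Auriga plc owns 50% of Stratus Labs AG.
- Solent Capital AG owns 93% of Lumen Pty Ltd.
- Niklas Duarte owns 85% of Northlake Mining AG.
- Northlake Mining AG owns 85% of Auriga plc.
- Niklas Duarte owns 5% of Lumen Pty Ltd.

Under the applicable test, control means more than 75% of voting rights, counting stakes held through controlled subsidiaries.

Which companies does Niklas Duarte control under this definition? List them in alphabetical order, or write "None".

Niklas holds 99% of Solent, so Niklas controls Solent.
Niklas holds 85% of Northlake, so Niklas controls Northlake.
Solent and Niklas together hold 93% + 5% = 98% of Lumen, so Niklas controls Lumen.
Northlake holds 100% of Ardent, so Niklas controls Ardent.
Northlake holds 85% of Auriga, so Niklas controls Auriga.
No other company's threshold is met.

Ardent AG, Auriga plc, Lumen Pty Ltd, Northlake Mining AG, Solent Capital AG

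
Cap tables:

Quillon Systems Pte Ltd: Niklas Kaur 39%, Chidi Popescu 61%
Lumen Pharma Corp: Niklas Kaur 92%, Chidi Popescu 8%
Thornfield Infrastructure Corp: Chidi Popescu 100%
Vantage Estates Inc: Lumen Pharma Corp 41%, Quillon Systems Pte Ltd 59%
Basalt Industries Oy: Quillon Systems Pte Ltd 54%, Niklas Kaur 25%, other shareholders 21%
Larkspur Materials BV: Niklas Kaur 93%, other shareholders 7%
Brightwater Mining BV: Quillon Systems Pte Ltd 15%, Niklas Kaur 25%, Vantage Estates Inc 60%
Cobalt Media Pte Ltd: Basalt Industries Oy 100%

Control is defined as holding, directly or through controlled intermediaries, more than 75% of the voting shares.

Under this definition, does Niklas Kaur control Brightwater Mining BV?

No

Niklas holds 92% of Lumen, so Niklas controls Lumen.
Niklas holds 93% of Larkspur, so Niklas controls Larkspur.
In Brightwater, Niklas's side holds only 25%, not > 75%.
So Niklas does not control Brightwater.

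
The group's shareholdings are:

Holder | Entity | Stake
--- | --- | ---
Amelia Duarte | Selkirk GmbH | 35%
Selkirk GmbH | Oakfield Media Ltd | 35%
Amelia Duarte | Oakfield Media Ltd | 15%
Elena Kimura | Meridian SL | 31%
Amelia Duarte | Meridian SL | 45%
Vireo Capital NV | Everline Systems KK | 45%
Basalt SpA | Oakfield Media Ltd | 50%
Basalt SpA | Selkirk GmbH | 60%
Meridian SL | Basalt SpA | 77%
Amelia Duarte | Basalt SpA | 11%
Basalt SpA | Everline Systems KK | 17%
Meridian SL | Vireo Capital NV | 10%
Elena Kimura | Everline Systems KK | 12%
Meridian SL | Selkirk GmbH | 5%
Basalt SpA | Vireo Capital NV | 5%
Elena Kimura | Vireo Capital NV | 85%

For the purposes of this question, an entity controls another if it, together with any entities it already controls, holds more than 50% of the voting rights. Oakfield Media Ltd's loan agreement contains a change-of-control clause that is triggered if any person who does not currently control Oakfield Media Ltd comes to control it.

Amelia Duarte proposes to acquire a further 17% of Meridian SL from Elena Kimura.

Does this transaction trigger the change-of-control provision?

The purchase adds only to Amelia's holdings (Elena's stake shrinks), so Amelia is the only person who could newly come to control Oakfield.
Amelia's largest direct stake is 45% in Meridian, which does not meet the threshold, so Amelia controls no company.
In Oakfield, Amelia's side holds only 15%, not > 50%.
So before the transaction, Amelia does not control Oakfield.
After the purchase, Amelia's direct stake in Meridian rises to 45% + 17% = 62%, and Elena's stake falls to 14%.
Amelia holds 62% of Meridian, so Amelia controls Meridian.
Amelia and Meridian together hold 11% + 77% = 88% of Basalt, so Amelia controls Basalt.
Amelia and Meridian and Basalt together hold 35% + 5% + 60% = 100% of Selkirk, so Amelia controls Selkirk.
Amelia and Basalt and Selkirk together hold 15% + 50% + 35% = 100% of Oakfield, so Amelia controls Oakfield.
Amelia did not control Oakfield before and does after, so the clause is triggered.

Yes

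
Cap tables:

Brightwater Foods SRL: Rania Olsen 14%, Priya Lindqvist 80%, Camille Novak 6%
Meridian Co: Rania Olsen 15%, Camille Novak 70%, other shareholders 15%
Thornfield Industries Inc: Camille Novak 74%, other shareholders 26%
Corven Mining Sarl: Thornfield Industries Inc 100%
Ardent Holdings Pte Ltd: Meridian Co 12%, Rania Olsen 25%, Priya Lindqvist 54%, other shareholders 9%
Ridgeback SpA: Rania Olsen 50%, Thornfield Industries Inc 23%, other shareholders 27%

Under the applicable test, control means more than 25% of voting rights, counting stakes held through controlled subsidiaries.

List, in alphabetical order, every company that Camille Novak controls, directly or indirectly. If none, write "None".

Camille holds 70% of Meridian, so Camille controls Meridian.
Camille holds 74% of Thornfield, so Camille controls Thornfield.
Thornfield holds 100% of Corven, so Camille controls Corven.
No other company's threshold is met.

Corven Mining Sarl, Meridian Co, Thornfield Industries Inc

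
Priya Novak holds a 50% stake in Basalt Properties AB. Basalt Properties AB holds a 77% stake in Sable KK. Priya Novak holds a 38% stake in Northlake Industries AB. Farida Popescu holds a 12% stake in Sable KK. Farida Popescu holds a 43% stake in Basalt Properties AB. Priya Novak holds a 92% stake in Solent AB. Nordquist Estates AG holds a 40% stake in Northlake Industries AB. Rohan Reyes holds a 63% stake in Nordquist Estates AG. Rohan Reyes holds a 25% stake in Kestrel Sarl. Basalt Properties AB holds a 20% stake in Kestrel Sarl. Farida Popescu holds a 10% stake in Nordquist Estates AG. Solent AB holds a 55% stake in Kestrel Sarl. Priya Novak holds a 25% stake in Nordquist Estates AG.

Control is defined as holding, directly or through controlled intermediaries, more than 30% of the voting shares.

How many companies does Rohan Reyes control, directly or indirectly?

2

Rohan holds 63% of Nordquist, so Rohan controls Nordquist.
Nordquist holds 40% of Northlake, so Rohan controls Northlake.
No other company's threshold is met.
Rohan controls 2 companies.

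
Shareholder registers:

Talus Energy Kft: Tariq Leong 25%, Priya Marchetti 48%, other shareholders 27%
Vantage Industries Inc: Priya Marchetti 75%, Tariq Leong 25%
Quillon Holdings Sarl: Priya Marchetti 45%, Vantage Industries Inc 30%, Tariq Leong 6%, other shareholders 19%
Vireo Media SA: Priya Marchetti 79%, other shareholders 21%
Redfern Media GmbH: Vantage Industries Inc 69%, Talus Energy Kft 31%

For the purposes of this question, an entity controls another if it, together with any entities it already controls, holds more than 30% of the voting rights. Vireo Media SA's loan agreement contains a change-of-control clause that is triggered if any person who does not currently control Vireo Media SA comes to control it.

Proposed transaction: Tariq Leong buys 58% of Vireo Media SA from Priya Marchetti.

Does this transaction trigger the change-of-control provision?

The purchase adds only to Tariq's holdings (Priya's stake shrinks), so Tariq is the only person who could newly come to control Vireo.
Tariq's largest direct stake is 25% in Talus, which does not meet the threshold, so Tariq controls no company.
Neither Tariq nor any entity Tariq controls holds any voting interest in Vireo.
So before the transaction, Tariq does not control Vireo.
After the purchase, Tariq holds 58% of Vireo directly, and Priya's stake falls to 21%.
Tariq holds 58% of Vireo, so Tariq controls Vireo.
Tariq did not control Vireo before and does after, so the clause is triggered.

Yes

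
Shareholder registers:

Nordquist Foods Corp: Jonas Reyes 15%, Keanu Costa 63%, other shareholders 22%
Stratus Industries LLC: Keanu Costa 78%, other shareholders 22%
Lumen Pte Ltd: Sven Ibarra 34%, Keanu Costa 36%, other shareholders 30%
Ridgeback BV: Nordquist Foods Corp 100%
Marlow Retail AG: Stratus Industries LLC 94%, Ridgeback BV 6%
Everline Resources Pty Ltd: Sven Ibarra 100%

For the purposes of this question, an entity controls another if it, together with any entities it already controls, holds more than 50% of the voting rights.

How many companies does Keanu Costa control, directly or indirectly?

Keanu holds 63% of Nordquist, so Keanu controls Nordquist.
Keanu holds 78% of Stratus, so Keanu controls Stratus.
Nordquist holds 100% of Ridgeback, so Keanu controls Ridgeback.
Stratus and Ridgeback together hold 94% + 6% = 100% of Marlow, so Keanu controls Marlow.
No other company's threshold is met.
Keanu controls 4 companies.

4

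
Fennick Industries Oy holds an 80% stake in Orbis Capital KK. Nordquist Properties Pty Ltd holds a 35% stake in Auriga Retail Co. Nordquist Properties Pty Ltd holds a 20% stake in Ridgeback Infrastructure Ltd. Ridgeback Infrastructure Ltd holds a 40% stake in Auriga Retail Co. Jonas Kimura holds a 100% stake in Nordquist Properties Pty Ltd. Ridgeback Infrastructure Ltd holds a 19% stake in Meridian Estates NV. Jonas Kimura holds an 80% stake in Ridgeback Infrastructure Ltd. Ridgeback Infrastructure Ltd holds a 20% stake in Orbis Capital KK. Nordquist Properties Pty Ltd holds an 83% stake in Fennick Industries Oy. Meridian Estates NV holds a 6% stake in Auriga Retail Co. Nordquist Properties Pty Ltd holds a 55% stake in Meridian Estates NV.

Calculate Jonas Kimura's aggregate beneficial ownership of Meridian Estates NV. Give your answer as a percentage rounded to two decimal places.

Jonas reaches Meridian along 3 paths.
Via Nordquist: 100% × 55% = 55%.
Via Nordquist → Ridgeback: 100% × 20% × 19% = 3.8%.
Via Ridgeback: 80% × 19% = 15.2%.
Total: 55% + 3.8% + 15.2% = 74%.
Rounded: 74.00%.

74.00%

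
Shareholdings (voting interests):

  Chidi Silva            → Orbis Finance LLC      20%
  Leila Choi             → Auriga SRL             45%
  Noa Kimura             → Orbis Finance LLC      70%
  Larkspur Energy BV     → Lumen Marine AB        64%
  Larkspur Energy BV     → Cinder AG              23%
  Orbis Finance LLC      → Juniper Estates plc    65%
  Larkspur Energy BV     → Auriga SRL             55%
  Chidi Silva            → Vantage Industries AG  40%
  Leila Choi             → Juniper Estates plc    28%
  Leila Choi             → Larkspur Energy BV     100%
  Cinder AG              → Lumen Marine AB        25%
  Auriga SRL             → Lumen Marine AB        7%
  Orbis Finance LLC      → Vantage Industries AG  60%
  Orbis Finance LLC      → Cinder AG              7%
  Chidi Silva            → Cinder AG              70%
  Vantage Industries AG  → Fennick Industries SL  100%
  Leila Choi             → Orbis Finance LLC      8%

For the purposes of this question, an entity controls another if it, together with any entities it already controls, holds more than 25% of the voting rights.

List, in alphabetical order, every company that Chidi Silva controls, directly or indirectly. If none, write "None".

Cinder AG, Fennick Industries SL, Vantage Industries AG

Chidi holds 70% of Cinder, so Chidi controls Cinder.
Chidi holds 40% of Vantage, so Chidi controls Vantage.
Vantage holds 100% of Fennick, so Chidi controls Fennick.
No other company's threshold is met.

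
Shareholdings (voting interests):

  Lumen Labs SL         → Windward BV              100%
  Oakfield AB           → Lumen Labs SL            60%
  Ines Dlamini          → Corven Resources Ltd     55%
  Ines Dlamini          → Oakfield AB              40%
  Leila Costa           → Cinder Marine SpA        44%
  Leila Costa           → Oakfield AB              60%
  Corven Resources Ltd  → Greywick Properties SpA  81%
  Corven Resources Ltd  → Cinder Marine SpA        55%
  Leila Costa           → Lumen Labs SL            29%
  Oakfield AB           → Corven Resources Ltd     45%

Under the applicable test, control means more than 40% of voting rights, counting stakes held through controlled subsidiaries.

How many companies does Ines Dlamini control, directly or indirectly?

3

Ines holds 55% of Corven, so Ines controls Corven.
Corven holds 55% of Cinder, so Ines controls Cinder.
Corven holds 81% of Greywick, so Ines controls Greywick.
No other company's threshold is met.
Ines controls 3 companies.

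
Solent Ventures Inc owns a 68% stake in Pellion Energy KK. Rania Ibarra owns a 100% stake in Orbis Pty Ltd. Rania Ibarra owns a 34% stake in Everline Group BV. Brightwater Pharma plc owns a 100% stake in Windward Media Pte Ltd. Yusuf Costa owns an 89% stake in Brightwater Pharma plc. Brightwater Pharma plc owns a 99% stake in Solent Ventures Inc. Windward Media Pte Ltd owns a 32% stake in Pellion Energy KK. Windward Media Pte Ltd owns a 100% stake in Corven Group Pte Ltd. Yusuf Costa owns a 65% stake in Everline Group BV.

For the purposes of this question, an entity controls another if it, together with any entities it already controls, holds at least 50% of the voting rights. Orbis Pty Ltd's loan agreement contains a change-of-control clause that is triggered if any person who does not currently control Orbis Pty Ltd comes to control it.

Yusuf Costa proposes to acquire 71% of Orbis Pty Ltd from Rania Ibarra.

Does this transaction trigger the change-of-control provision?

The purchase adds only to Yusuf's holdings (Rania's stake shrinks), so Yusuf is the only person who could newly come to control Orbis.
Yusuf holds 89% of Brightwater, so Yusuf controls Brightwater.
Yusuf holds 65% of Everline, so Yusuf controls Everline.
Brightwater holds 100% of Windward, so Yusuf controls Windward.
Brightwater holds 99% of Solent, so Yusuf controls Solent.
Windward holds 100% of Corven, so Yusuf controls Corven.
Windward and Solent together hold 32% + 68% = 100% of Pellion, so Yusuf controls Pellion.
Neither Yusuf nor any entity Yusuf controls holds any voting interest in Orbis.
So before the transaction, Yusuf does not control Orbis.
After the purchase, Yusuf holds 71% of Orbis directly, and Rania's stake falls to 29%.
Yusuf holds 71% of Orbis, so Yusuf controls Orbis.
Yusuf did not control Orbis before and does after, so the clause is triggered.

Yes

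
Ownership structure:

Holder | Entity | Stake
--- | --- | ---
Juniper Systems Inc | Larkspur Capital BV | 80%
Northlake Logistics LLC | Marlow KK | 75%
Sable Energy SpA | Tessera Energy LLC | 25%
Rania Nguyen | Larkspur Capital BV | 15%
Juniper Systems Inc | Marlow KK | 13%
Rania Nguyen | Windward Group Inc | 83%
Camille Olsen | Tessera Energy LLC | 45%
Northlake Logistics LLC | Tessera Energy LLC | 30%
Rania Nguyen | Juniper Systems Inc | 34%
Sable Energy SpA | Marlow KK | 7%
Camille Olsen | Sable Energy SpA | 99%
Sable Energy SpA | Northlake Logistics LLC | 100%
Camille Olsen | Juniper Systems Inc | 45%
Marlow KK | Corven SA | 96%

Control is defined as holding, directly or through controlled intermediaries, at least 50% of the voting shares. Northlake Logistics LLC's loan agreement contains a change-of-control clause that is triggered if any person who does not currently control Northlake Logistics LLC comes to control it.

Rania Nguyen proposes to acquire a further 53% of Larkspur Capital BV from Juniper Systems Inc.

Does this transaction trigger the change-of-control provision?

The purchase adds only to Rania's holdings (Juniper's stake shrinks), so Rania is the only person who could newly come to control Northlake.
Rania holds 83% of Windward, so Rania controls Windward.
Neither Rania nor any entity Rania controls holds any voting interest in Northlake.
So before the transaction, Rania does not control Northlake.
After the purchase, Rania's direct stake in Larkspur rises to 15% + 53% = 68%, and Juniper's stake falls to 27%.
Rania holds 68% of Larkspur, so Rania controls Larkspur.
After the transaction, neither Rania nor any entity Rania controls holds a voting interest in Northlake, so Rania still does not control it.
No new person acquires control, so the clause is not triggered.

No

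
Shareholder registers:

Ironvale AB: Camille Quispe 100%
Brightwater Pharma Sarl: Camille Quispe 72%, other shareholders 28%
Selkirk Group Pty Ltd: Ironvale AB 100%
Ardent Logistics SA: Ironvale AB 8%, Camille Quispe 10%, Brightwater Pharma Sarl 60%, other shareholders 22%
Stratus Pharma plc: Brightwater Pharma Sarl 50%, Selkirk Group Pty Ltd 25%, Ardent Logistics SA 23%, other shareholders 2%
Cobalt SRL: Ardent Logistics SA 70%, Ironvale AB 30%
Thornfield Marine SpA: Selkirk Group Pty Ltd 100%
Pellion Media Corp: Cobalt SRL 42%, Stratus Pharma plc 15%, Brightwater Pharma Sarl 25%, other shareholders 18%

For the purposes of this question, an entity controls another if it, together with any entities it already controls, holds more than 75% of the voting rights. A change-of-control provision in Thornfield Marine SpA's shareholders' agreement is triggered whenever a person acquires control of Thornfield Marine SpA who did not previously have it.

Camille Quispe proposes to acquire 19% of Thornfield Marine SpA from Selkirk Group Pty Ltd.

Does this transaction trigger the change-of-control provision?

The purchase adds only to Camille's holdings (Selkirk's stake shrinks), so Camille is the only person who could newly come to control Thornfield.
Camille holds 100% of Ironvale, so Camille controls Ironvale.
Ironvale holds 100% of Selkirk, so Camille controls Selkirk.
Selkirk holds 100% of Thornfield, so Camille controls Thornfield.
So Camille already controls Thornfield before the transaction.
After the purchase, Camille holds 19% of Thornfield directly, and Selkirk's stake falls to 81%.
Camille controlled Thornfield already, so this is not a new person acquiring control; every other person's position is unchanged or reduced.
No new person acquires control, so the clause is not triggered.

No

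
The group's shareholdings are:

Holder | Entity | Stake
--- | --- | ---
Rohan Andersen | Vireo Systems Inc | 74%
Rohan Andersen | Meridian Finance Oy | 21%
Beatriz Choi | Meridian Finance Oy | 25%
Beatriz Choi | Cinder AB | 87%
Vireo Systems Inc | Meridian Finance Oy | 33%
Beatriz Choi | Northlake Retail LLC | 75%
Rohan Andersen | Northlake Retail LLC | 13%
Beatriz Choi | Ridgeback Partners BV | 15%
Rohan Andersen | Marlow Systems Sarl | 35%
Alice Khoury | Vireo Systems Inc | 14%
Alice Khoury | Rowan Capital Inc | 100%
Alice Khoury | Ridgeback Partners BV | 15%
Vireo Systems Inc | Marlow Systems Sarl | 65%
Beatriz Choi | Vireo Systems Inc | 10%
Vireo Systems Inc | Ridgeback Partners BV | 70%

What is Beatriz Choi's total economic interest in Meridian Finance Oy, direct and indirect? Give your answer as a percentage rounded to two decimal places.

Beatriz reaches Meridian along 2 paths.
Via Vireo: 10% × 33% = 3.3%.
Direct stake: 25% = 25%.
Total: 3.3% + 25% = 28.3%.
Rounded: 28.30%.

28.30%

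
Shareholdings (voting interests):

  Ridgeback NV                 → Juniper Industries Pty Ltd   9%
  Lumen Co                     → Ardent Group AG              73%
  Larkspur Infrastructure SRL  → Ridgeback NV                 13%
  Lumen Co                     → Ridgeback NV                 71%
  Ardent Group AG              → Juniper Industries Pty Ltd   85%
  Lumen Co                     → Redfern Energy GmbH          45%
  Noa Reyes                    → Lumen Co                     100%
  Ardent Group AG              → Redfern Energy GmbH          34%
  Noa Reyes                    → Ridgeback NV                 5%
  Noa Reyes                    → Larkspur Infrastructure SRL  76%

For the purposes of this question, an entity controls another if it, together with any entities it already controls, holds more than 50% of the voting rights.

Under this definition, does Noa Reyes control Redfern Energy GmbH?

Noa holds 100% of Lumen, so Noa controls Lumen.
Lumen holds 73% of Ardent, so Noa controls Ardent.
Ardent and Lumen together hold 34% + 45% = 79% of Redfern, so Noa controls Redfern.

Yes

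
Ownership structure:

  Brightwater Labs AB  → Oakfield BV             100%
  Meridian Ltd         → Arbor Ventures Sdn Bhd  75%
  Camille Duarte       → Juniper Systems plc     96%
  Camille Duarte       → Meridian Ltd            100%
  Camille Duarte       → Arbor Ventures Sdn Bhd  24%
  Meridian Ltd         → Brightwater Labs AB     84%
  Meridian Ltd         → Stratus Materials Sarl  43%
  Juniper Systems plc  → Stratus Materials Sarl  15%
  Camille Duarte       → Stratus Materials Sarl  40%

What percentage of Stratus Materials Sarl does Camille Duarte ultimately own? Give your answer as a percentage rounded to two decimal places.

Camille reaches Stratus along 3 paths.
Via Meridian: 100% × 43% = 43%.
Direct stake: 40% = 40%.
Via Juniper: 96% × 15% = 14.4%.
Total: 43% + 40% + 14.4% = 97.4%.
Rounded: 97.40%.

97.40%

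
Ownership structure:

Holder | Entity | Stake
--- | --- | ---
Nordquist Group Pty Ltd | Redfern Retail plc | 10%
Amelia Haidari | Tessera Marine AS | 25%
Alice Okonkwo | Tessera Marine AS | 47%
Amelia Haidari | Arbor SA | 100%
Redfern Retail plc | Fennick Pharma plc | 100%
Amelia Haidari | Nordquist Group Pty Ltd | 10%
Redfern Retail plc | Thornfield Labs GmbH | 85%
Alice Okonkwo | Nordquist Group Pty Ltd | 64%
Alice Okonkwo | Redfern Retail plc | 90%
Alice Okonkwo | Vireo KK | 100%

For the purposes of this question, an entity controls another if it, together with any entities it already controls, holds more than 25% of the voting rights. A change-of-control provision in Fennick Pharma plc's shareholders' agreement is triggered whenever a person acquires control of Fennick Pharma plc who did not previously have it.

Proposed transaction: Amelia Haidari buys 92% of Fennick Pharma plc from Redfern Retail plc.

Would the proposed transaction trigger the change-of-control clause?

Yes

The purchase adds only to Amelia's holdings (Redfern's stake shrinks), so Amelia is the only person who could newly come to control Fennick.
Amelia holds 100% of Arbor, so Amelia controls Arbor.
Neither Amelia nor any entity Amelia controls holds any voting interest in Fennick.
So before the transaction, Amelia does not control Fennick.
After the purchase, Amelia holds 92% of Fennick directly, and Redfern's stake falls to 8%.
Amelia holds 92% of Fennick, so Amelia controls Fennick.
Amelia did not control Fennick before and does after, so the clause is triggered.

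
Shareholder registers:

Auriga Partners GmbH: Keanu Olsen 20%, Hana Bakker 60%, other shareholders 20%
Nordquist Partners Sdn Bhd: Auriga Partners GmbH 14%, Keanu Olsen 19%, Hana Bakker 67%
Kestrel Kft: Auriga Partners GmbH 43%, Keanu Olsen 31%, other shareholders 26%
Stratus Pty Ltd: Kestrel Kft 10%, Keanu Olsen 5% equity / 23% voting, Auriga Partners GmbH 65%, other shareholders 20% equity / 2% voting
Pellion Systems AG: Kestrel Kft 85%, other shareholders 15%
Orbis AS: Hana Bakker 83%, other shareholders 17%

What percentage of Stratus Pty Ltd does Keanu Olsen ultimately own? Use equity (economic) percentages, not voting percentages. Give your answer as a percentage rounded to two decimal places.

21.96%

Keanu reaches Stratus along 4 paths.
Via Auriga → Kestrel: 20% × 43% × 10% = 0.86%.
Via Kestrel: 31% × 10% = 3.1%.
Direct stake: 5% = 5%.
Via Auriga: 20% × 65% = 13%.
Total: 0.86% + 3.1% + 5% + 13% = 21.96%.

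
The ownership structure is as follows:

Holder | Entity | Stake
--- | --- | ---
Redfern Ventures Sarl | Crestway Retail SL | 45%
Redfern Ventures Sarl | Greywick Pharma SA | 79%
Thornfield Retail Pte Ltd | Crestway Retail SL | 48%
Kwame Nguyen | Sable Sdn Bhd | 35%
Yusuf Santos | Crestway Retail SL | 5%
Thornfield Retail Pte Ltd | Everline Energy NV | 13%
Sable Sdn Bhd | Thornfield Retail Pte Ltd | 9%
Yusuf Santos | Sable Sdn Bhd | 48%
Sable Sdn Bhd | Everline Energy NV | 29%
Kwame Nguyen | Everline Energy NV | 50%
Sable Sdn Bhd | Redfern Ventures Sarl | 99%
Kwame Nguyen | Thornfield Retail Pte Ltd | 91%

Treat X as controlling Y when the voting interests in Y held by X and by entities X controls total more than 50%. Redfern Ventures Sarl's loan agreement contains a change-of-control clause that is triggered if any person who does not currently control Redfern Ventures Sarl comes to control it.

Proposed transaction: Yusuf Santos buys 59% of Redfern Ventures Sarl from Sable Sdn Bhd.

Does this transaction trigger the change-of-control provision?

The purchase adds only to Yusuf's holdings (Sable's stake shrinks), so Yusuf is the only person who could newly come to control Redfern.
Yusuf's largest direct stake is 48% in Sable, which does not meet the threshold, so Yusuf controls no company.
Neither Yusuf nor any entity Yusuf controls holds any voting interest in Redfern.
So before the transaction, Yusuf does not control Redfern.
After the purchase, Yusuf holds 59% of Redfern directly, and Sable's stake falls to 40%.
Yusuf holds 59% of Redfern, so Yusuf controls Redfern.
Yusuf did not control Redfern before and does after, so the clause is triggered.

Yes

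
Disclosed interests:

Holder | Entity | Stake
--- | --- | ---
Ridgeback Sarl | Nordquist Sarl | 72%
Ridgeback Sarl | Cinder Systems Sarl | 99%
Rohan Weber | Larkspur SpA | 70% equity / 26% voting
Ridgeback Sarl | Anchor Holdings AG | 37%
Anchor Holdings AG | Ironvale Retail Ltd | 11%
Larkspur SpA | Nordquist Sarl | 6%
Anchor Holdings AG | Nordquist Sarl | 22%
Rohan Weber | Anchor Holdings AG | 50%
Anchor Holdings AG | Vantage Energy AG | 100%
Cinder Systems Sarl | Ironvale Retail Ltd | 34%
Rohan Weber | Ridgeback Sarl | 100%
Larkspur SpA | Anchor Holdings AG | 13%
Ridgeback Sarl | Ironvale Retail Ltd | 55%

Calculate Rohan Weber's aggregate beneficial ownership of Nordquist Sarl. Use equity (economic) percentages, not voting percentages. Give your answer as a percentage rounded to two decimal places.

97.34%

Rohan reaches Nordquist along 5 paths.
Via Larkspur: 70% × 6% = 4.2%.
Via Ridgeback: 100% × 72% = 72%.
Via Anchor: 50% × 22% = 11%.
Via Larkspur → Anchor: 70% × 13% × 22% = 2.002%.
Via Ridgeback → Anchor: 100% × 37% × 22% = 8.14%.
Total: 4.2% + 72% + 11% + 2.002% + 8.14% = 97.342%.
Rounded: 97.34%.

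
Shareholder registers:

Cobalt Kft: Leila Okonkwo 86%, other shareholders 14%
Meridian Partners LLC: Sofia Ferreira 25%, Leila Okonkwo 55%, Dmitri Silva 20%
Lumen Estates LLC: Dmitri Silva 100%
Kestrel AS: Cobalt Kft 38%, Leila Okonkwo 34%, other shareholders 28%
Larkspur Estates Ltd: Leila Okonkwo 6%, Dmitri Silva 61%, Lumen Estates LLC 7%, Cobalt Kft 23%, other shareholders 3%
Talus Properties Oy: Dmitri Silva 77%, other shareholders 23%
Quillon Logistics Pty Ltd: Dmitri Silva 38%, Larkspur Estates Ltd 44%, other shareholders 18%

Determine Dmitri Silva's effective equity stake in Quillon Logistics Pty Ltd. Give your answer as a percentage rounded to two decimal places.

Dmitri reaches Quillon along 3 paths.
Direct stake: 38% = 38%.
Via Larkspur: 61% × 44% = 26.84%.
Via Lumen → Larkspur: 100% × 7% × 44% = 3.08%.
Total: 38% + 26.84% + 3.08% = 67.92%.

67.92%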